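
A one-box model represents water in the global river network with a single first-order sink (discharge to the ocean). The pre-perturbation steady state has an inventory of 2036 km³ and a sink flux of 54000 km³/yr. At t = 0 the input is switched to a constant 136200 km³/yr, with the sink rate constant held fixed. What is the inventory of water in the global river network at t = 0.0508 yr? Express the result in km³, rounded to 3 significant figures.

4330 km³

τ = M₀/F₀ = 2036/54000 = 0.03770 yr; rate constant k = 1/τ.
New steady state M_∞ = F₁/k = F₁·τ = 136200 × 0.03770 = 5135.2 km³.
M(t) = M_∞ + (M₀ − M_∞)·e^(−t/τ); t/τ = 0.0508/0.03770 = 1.347, so e^(−t/τ) = 0.2599.
M(t) = 5135.2 − 3099 × 0.2599 = 4329.7 km³.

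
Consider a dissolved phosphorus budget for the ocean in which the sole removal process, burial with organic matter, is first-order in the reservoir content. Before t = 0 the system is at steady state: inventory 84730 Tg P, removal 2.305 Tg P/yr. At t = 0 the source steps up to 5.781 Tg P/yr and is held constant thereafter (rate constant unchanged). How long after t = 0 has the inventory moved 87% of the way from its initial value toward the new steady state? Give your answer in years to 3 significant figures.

75000 yr

τ = M₀/F₀ = 84730/2.305 = 36760 yr.
The remaining gap fraction is e^(−t/τ); 87% covered ⇒ e^(−t/τ) = 0.130.
t = −τ ln(0.130) = 36760 × 2.040 = 75000 yr.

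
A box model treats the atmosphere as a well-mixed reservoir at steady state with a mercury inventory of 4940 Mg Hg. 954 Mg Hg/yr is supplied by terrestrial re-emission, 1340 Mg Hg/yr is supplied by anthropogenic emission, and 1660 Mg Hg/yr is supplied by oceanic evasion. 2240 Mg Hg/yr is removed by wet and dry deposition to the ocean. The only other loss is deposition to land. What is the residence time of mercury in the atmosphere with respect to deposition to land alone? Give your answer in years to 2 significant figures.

At steady state ΣF_in = ΣF_out.
ΣF_in = 954 + 1340 + 1660 = 3954.0 Mg Hg/yr.
Deposition to land flux = ΣF_in − (2240) = 3954.0 − 2240 = 1714 Mg Hg/yr.
τ = M / F = 4940 / 1714 = 2.882 yr.

2.9 yr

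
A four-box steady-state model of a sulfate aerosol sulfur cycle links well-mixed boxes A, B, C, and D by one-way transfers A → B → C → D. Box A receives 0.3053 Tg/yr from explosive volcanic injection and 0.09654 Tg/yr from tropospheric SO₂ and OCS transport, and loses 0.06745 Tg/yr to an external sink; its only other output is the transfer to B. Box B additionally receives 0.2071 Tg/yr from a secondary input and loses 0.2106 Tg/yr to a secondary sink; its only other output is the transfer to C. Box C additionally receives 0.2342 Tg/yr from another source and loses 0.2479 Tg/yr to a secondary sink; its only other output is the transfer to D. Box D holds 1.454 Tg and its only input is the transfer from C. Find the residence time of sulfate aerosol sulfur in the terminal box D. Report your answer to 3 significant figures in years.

Box A: F(A→B) = (0.3053 + 0.09654) − 0.06745 = 0.33439 Tg/yr.
Box B: F(B→C) = (0.33439 + 0.2071) − 0.2106 = 0.33089 Tg/yr.
Box C: F(C→D) = (0.33089 + 0.2342) − 0.2479 = 0.31719 Tg/yr.
Box D throughput = its input = 0.31719 Tg/yr; τ = 1.454 / 0.31719 = 4.584 yr.

4.58 yr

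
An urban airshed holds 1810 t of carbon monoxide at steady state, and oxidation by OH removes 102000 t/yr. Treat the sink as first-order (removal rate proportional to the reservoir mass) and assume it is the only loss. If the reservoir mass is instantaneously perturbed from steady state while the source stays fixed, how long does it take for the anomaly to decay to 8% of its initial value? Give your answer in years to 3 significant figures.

0.0448 yr

For a linear reservoir the anomaly decays as exp(−t/τ) with τ = M/F = 1810/102000 = 0.01775 yr.
exp(−t/τ) = 0.08 ⇒ t = −τ ln(0.08) = 0.01775 × 2.526 = 0.04482 yr.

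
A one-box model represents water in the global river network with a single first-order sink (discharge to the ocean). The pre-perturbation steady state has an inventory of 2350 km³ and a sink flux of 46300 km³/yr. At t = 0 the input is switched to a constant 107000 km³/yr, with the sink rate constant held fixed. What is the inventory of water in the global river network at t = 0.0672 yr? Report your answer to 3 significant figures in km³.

Residence time τ = M₀/F₀ = 0.05076 yr. The eventual steady state is M_∞ = M₀·(F₁/F₀) = 2350 × 107000/46300 = 5430.9 km³.
The anomaly ΔM(t) = M(t) − M_∞ decays as ΔM₀·e^(−t/τ) with ΔM₀ = 2350 − 5430.9 = −3081 km³.
At t = 0.0672 yr, e^(−t/τ) = e^(−1.324) = 0.2661, so ΔM = −819.7 km³ and M = 5430.9 − 819.7 = 4611.1 km³.

4610 km³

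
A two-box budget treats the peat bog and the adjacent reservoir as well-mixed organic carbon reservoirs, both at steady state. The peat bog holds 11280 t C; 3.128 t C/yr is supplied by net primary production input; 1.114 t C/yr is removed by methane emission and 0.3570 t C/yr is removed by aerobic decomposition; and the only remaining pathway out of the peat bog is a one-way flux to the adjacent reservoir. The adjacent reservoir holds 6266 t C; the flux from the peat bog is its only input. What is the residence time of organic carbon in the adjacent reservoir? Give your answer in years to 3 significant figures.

3780 yr

Balance the peat bog: ΣF_in = 3.1280 t C/yr.
Flux to the adjacent reservoir = ΣF_in − (1.114 + 0.3570) = 1.6570 t C/yr.
At steady state the output of the adjacent reservoir equals its input, 1.6570 t C/yr.
τ = M / F = 6266 / 1.6570 = 3782 yr.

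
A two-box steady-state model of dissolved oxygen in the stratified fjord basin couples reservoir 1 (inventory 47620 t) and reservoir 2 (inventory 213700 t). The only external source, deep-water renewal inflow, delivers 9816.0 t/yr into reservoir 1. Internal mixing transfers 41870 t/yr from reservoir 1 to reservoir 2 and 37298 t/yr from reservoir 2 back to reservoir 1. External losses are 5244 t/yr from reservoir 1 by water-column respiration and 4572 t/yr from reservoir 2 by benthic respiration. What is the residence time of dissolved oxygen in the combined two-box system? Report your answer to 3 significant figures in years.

Residence time in the combined system uses the total inventory and the total *external* removal — internal exchanges between the two boxes cancel.
M_total = 47620 + 213700 = 261320 t.
ΣF_external_out = 5244 + 4572 = 9816.0 t/yr.
τ = M_total / ΣF_ext = 261320 / 9816.0 = 26.62 yr.

26.6 yr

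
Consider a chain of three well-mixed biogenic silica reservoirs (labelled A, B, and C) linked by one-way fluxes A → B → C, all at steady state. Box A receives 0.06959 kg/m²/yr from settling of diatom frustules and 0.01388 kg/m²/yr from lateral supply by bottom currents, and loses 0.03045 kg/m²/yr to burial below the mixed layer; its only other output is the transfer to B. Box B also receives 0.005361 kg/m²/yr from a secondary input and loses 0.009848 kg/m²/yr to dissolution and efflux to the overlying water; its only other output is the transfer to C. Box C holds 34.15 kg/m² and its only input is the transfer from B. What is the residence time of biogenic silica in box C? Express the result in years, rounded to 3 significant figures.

Box A: F(A→B) = (0.06959 + 0.01388) − 0.03045 = 0.053020 kg/m²/yr.
Box B: F(B→C) = (0.053020 + 0.005361) − 0.009848 = 0.048533 kg/m²/yr.
Box C throughput = its input = 0.048533 kg/m²/yr; τ = 34.15 / 0.048533 = 703.6 yr.

704 yr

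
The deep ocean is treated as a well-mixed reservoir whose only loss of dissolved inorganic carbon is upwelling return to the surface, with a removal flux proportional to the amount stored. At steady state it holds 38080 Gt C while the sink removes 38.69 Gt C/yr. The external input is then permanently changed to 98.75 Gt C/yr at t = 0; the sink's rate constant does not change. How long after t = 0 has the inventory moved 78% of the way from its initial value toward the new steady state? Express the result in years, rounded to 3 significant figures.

1490 yr

τ = M₀/F₀ = 38080/38.69 = 984.2 yr.
The remaining gap fraction is e^(−t/τ); 78% covered ⇒ e^(−t/τ) = 0.220.
t = −τ ln(0.220) = 984.2 × 1.514 = 1490 yr.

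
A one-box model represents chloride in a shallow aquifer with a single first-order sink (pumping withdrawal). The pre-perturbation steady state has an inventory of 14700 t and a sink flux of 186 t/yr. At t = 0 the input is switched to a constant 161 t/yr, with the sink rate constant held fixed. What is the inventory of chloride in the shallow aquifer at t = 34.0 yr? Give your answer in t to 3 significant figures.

14000 t

τ = M₀/F₀ = 14700/186 = 79.03 yr; rate constant k = 1/τ.
New steady state M_∞ = F₁/k = F₁·τ = 161 × 79.03 = 12724 t.
M(t) = M_∞ + (M₀ − M_∞)·e^(−t/τ); t/τ = 34.0/79.03 = 0.4302, so e^(−t/τ) = 0.6504.
M(t) = 12724 + 1976 × 0.6504 = 14009 t.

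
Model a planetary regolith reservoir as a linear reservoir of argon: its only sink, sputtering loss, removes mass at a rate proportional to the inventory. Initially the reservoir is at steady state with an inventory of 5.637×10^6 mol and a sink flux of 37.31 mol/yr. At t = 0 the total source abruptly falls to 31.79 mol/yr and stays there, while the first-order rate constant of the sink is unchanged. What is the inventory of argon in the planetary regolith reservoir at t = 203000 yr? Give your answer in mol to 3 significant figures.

5.02×10^6 mol

Residence time τ = M₀/F₀ = 151100 yr. The eventual steady state is M_∞ = M₀·(F₁/F₀) = 5.637×10^6 × 31.79/37.31 = 4.8030×10^6 mol.
The anomaly ΔM(t) = M(t) − M_∞ decays as ΔM₀·e^(−t/τ) with ΔM₀ = 5.637×10^6 − 4.8030×10^6 = 834000 mol.
At t = 203000 yr, e^(−t/τ) = e^(−1.344) = 0.2609, so ΔM = 217600 mol and M = 4.8030×10^6 + 217600 = 5.0206×10^6 mol.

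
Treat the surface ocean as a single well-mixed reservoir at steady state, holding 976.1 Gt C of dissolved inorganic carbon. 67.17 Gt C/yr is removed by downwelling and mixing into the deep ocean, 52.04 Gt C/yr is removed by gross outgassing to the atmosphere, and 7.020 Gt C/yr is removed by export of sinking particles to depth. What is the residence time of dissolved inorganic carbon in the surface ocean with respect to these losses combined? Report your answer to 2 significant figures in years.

Total removal = 67.17 + 52.04 + 7.020 = 126.23 Gt C/yr.
τ = M / ΣF_out = 976.1 / 126.23 = 7.733 yr.

7.7 yr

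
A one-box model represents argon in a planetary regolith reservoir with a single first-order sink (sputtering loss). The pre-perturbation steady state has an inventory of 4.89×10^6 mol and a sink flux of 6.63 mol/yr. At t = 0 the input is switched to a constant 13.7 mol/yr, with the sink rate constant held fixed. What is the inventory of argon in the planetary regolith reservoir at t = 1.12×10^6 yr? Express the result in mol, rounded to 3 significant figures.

8.96×10^6 mol

Residence time τ = M₀/F₀ = 737600 yr. The eventual steady state is M_∞ = M₀·(F₁/F₀) = 4.89×10^6 × 13.7/6.63 = 1.0105×10^7 mol.
The anomaly ΔM(t) = M(t) − M_∞ decays as ΔM₀·e^(−t/τ) with ΔM₀ = 4.89×10^6 − 1.0105×10^7 = −5.215×10^6 mol.
At t = 1.12×10^6 yr, e^(−t/τ) = e^(−1.519) = 0.2190, so ΔM = −1.142×10^6 mol and M = 1.0105×10^7 − 1.142×10^6 = 8.9624×10^6 mol.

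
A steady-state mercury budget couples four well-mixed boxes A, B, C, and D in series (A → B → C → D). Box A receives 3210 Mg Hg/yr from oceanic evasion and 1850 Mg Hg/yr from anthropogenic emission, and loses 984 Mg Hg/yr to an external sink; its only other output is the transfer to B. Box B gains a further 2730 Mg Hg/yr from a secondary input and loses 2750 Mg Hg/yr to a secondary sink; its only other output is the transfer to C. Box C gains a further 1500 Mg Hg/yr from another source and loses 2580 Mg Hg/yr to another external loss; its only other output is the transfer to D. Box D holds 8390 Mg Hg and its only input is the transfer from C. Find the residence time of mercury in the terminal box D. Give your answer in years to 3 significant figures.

2.82 yr

Box A: F(A→B) = (3210 + 1850) − 984 = 4076.0 Mg Hg/yr.
Box B: F(B→C) = (4076.0 + 2730) − 2750 = 4056.0 Mg Hg/yr.
Box C: F(C→D) = (4056.0 + 1500) − 2580 = 2976.0 Mg Hg/yr.
Box D throughput = its input = 2976.0 Mg Hg/yr; τ = 8390 / 2976.0 = 2.819 yr.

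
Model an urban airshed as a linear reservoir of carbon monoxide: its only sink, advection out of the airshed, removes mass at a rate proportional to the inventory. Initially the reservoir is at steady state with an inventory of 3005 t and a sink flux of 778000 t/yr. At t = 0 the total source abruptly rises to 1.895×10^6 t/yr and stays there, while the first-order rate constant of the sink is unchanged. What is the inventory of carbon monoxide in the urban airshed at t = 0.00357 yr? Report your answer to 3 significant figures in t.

Residence time τ = M₀/F₀ = 0.003862 yr. The eventual steady state is M_∞ = M₀·(F₁/F₀) = 3005 × 1.895×10^6/778000 = 7319.4 t.
The anomaly ΔM(t) = M(t) − M_∞ decays as ΔM₀·e^(−t/τ) with ΔM₀ = 3005 − 7319.4 = −4314 t.
At t = 0.00357 yr, e^(−t/τ) = e^(−0.9243) = 0.3968, so ΔM = −1712 t and M = 7319.4 − 1712 = 5607.4 t.

5610 t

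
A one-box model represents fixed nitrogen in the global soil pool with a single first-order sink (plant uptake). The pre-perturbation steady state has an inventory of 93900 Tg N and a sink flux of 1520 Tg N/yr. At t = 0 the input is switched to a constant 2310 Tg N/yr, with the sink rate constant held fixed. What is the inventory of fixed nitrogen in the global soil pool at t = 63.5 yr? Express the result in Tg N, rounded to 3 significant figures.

125000 Tg N

The sink rate constant is k = F₀/M₀ = 1520/93900 = 0.01619 yr⁻¹.
Solving dM/dt = F₁ − kM with M(0) = M₀ gives M(t) = F₁/k + (M₀ − F₁/k)·e^(−kt).
F₁/k = 2310/0.01619 = 142700 Tg N; kt = 0.01619 × 63.5 = 1.028, e^(−kt) = 0.3578.
M(63.5) = 142700 + (93900 − 142700) × 0.3578 = 142700 − 17460 = 125240 Tg N.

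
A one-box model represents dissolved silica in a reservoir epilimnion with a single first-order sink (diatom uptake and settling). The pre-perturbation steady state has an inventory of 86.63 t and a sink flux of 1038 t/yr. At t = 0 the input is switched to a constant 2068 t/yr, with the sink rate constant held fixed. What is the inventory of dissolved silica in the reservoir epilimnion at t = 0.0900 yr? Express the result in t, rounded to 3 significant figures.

143 t

τ = M₀/F₀ = 86.63/1038 = 0.08346 yr; rate constant k = 1/τ.
New steady state M_∞ = F₁/k = F₁·τ = 2068 × 0.08346 = 172.59 t.
M(t) = M_∞ + (M₀ − M_∞)·e^(−t/τ); t/τ = 0.0900/0.08346 = 1.078, so e^(−t/τ) = 0.3401.
M(t) = 172.59 − 85.96 × 0.3401 = 143.35 t.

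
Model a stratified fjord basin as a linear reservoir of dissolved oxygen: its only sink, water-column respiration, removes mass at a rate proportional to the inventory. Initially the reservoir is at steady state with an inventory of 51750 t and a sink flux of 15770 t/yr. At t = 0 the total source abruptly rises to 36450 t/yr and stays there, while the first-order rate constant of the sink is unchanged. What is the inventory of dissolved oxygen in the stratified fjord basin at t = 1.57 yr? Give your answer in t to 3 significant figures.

77600 t

The sink rate constant is k = F₀/M₀ = 15770/51750 = 0.3047 yr⁻¹.
Solving dM/dt = F₁ − kM with M(0) = M₀ gives M(t) = F₁/k + (M₀ − F₁/k)·e^(−kt).
F₁/k = 36450/0.3047 = 119610 t; kt = 0.3047 × 1.57 = 0.4784, e^(−kt) = 0.6198.
M(1.57) = 119610 + (51750 − 119610) × 0.6198 = 119610 − 42060 = 77554 t.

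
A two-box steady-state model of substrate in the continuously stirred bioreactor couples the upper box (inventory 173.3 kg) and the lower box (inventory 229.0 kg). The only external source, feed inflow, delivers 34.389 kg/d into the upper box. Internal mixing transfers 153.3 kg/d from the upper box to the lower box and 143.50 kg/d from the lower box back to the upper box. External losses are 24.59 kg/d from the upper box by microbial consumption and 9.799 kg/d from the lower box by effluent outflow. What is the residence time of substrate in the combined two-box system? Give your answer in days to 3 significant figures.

For the system as a whole, the A↔B exchange is internal and contributes nothing to the throughput; only the external sinks remove mass.
M_total = 173.3 + 229.0 = 402.30 kg.
ΣF_external_out = 24.59 + 9.799 = 34.389 kg/d.
τ = M_total / ΣF_ext = 402.30 / 34.389 = 11.70 d.

11.7 d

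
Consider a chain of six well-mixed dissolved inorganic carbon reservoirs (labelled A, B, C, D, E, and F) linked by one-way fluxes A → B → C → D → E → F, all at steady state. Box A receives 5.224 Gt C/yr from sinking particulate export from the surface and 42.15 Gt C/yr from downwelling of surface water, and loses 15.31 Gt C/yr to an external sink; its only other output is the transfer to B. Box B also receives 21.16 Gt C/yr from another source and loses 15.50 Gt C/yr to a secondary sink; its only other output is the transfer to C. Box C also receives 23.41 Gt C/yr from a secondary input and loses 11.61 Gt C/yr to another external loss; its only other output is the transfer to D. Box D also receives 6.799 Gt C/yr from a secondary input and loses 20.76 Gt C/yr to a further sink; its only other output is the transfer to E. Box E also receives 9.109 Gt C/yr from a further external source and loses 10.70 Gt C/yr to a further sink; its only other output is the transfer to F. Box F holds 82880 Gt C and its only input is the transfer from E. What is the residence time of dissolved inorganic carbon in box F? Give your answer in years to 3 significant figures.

Box A: F(A→B) = (5.224 + 42.15) − 15.31 = 32.064 Gt C/yr.
Box B: F(B→C) = (32.064 + 21.16) − 15.50 = 37.724 Gt C/yr.
Box C: F(C→D) = (37.724 + 23.41) − 11.61 = 49.524 Gt C/yr.
Box D: F(D→E) = (49.524 + 6.799) − 20.76 = 35.563 Gt C/yr.
Box E: F(E→F) = (35.563 + 9.109) − 10.70 = 33.972 Gt C/yr.
Box F throughput = its input = 33.972 Gt C/yr; τ = 82880 / 33.972 = 2440 yr.

2440 yr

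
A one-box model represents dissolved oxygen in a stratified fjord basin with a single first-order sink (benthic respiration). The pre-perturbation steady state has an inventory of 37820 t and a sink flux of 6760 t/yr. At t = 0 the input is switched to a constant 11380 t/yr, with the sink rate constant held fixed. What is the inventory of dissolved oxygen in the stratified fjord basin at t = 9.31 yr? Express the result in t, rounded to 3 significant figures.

58800 t

τ = M₀/F₀ = 37820/6760 = 5.595 yr; rate constant k = 1/τ.
New steady state M_∞ = F₁/k = F₁·τ = 11380 × 5.595 = 63667 t.
M(t) = M_∞ + (M₀ − M_∞)·e^(−t/τ); t/τ = 9.31/5.595 = 1.664, so e^(−t/τ) = 0.1894.
M(t) = 63667 − 25850 × 0.1894 = 58773 t.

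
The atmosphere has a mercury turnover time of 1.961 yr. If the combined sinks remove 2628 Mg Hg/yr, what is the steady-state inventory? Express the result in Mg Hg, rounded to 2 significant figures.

τ = M/F ⇒ M = τ × F = 1.961 × 2628 = 5154 Mg Hg.

5200 Mg Hg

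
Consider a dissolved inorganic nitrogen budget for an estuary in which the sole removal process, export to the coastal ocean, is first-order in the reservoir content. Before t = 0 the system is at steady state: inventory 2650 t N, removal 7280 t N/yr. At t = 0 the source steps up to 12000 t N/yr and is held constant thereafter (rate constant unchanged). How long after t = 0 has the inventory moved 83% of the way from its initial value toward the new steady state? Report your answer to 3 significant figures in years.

0.645 yr

τ = M₀/F₀ = 2650/7280 = 0.3640 yr.
The remaining gap fraction is e^(−t/τ); 83% covered ⇒ e^(−t/τ) = 0.170.
t = −τ ln(0.170) = 0.3640 × 1.772 = 0.6450 yr.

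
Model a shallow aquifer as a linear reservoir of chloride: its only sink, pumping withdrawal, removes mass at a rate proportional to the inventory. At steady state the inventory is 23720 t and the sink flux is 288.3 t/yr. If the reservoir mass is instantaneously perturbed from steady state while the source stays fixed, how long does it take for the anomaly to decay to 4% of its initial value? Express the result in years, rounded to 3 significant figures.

265 yr

For a linear reservoir the anomaly decays as exp(−t/τ) with τ = M/F = 23720/288.3 = 82.28 yr.
exp(−t/τ) = 0.04 ⇒ t = −τ ln(0.04) = 82.28 × 3.219 = 264.8 yr.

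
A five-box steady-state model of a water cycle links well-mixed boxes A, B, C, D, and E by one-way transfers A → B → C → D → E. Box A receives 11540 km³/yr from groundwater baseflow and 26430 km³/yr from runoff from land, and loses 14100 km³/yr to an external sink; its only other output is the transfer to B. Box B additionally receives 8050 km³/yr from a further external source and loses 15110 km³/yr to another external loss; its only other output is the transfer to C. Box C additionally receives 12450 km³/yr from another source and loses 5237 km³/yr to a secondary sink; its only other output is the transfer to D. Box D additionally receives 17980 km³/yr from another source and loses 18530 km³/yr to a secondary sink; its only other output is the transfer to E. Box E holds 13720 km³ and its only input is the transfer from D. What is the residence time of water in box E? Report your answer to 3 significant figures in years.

0.585 yr

Box A: F(A→B) = (11540 + 26430) − 14100 = 23870 km³/yr.
Box B: F(B→C) = (23870 + 8050) − 15110 = 16810 km³/yr.
Box C: F(C→D) = (16810 + 12450) − 5237 = 24023 km³/yr.
Box D: F(D→E) = (24023 + 17980) − 18530 = 23473 km³/yr.
Box E throughput = its input = 23473 km³/yr; τ = 13720 / 23473 = 0.5845 yr.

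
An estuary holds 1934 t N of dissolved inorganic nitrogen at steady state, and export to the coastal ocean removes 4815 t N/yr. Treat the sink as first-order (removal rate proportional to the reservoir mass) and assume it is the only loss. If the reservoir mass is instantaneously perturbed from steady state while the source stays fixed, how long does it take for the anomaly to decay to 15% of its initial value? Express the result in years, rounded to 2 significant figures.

For a linear reservoir the anomaly decays as exp(−t/τ) with τ = M/F = 1934/4815 = 0.4017 yr.
exp(−t/τ) = 0.15 ⇒ t = −τ ln(0.15) = 0.4017 × 1.897 = 0.7620 yr.

0.76 yr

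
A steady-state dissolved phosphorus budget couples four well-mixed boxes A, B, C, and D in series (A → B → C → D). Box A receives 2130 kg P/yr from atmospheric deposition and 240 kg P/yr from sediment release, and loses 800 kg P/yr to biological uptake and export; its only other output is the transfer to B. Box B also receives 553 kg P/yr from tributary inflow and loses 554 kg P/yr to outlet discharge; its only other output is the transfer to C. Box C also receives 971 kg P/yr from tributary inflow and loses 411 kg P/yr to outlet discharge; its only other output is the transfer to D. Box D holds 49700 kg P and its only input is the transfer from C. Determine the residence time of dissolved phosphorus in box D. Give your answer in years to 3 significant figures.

23.3 yr

Box A: F(A→B) = (2130 + 240) − 800 = 1570.0 kg P/yr.
Box B: F(B→C) = (1570.0 + 553) − 554 = 1569.0 kg P/yr.
Box C: F(C→D) = (1569.0 + 971) − 411 = 2129.0 kg P/yr.
Box D throughput = its input = 2129.0 kg P/yr; τ = 49700 / 2129.0 = 23.34 yr.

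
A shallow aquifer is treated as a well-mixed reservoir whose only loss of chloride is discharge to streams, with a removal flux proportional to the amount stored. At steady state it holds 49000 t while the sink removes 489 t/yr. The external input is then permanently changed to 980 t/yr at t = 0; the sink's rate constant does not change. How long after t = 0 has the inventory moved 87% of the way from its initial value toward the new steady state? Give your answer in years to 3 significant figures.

τ = M₀/F₀ = 49000/489 = 100.2 yr.
The remaining gap fraction is e^(−t/τ); 87% covered ⇒ e^(−t/τ) = 0.130.
t = −τ ln(0.130) = 100.2 × 2.040 = 204.4 yr.

204 yr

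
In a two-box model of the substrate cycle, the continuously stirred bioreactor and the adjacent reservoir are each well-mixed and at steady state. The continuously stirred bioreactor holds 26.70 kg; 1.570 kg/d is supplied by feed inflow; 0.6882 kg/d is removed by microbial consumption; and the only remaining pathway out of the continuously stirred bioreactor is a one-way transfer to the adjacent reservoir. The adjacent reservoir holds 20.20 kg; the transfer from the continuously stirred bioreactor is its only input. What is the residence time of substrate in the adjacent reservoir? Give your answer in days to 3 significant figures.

Balance the continuously stirred bioreactor: ΣF_in = 1.5700 kg/d.
Transfer to the adjacent reservoir = ΣF_in − (0.6882) = 0.88180 kg/d.
At steady state the output of the adjacent reservoir equals its input, 0.88180 kg/d.
τ = M / F = 20.20 / 0.88180 = 22.91 d.

22.9 d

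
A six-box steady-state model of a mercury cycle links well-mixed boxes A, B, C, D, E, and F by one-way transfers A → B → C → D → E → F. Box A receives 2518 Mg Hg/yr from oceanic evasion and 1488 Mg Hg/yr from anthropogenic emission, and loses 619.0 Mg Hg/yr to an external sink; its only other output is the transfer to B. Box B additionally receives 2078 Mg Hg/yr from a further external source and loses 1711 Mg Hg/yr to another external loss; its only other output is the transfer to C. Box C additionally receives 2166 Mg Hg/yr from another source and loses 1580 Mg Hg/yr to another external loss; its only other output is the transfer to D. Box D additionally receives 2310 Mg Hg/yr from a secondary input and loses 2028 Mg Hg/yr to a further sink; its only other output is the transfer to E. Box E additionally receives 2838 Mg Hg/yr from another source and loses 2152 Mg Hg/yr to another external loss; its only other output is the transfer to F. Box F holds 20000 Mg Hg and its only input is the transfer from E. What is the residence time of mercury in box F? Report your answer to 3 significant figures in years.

Box A: F(A→B) = (2518 + 1488) − 619.0 = 3387.0 Mg Hg/yr.
Box B: F(B→C) = (3387.0 + 2078) − 1711 = 3754.0 Mg Hg/yr.
Box C: F(C→D) = (3754.0 + 2166) − 1580 = 4340.0 Mg Hg/yr.
Box D: F(D→E) = (4340.0 + 2310) − 2028 = 4622.0 Mg Hg/yr.
Box E: F(E→F) = (4622.0 + 2838) − 2152 = 5308.0 Mg Hg/yr.
Box F throughput = its input = 5308.0 Mg Hg/yr; τ = 20000 / 5308.0 = 3.768 yr.

3.77 yr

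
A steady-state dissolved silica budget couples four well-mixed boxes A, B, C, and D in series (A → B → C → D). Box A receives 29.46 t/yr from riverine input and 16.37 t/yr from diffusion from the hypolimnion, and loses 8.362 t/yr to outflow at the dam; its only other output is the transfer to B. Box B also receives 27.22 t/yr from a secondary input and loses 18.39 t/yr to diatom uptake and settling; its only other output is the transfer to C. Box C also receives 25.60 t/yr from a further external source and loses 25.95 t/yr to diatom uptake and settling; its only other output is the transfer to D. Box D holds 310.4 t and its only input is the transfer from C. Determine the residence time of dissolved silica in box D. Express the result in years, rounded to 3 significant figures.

Box A: F(A→B) = (29.46 + 16.37) − 8.362 = 37.468 t/yr.
Box B: F(B→C) = (37.468 + 27.22) − 18.39 = 46.298 t/yr.
Box C: F(C→D) = (46.298 + 25.60) − 25.95 = 45.948 t/yr.
Box D throughput = its input = 45.948 t/yr; τ = 310.4 / 45.948 = 6.755 yr.

6.76 yr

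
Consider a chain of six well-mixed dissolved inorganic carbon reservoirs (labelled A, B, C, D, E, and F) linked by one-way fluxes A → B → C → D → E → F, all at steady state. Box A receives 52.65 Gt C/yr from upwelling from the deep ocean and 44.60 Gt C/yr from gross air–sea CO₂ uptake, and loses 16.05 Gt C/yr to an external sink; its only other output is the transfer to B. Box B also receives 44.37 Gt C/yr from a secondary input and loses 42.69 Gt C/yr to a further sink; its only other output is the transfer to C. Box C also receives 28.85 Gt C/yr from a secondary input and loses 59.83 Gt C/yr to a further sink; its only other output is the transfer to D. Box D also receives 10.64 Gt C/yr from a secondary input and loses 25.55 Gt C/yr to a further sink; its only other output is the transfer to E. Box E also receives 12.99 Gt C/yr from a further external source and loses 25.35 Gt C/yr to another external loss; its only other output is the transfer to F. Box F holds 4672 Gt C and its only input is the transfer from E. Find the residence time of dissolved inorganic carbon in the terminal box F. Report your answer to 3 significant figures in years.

190 yr

Box A: F(A→B) = (52.65 + 44.60) − 16.05 = 81.200 Gt C/yr.
Box B: F(B→C) = (81.200 + 44.37) − 42.69 = 82.880 Gt C/yr.
Box C: F(C→D) = (82.880 + 28.85) − 59.83 = 51.900 Gt C/yr.
Box D: F(D→E) = (51.900 + 10.64) − 25.55 = 36.990 Gt C/yr.
Box E: F(E→F) = (36.990 + 12.99) − 25.35 = 24.630 Gt C/yr.
Box F throughput = its input = 24.630 Gt C/yr; τ = 4672 / 24.630 = 189.7 yr.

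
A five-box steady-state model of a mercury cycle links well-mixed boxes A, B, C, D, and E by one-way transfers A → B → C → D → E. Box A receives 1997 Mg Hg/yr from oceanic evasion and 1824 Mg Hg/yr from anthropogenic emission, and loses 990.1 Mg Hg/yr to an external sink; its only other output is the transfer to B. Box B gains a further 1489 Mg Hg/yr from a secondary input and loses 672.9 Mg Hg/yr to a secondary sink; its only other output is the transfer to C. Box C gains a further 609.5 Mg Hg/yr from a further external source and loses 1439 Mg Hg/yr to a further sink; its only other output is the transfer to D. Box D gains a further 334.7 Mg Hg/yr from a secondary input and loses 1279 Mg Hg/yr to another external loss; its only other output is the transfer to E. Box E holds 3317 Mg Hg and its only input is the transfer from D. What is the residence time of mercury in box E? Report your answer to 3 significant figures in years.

1.77 yr

Box A: F(A→B) = (1997 + 1824) − 990.1 = 2830.9 Mg Hg/yr.
Box B: F(B→C) = (2830.9 + 1489) − 672.9 = 3647.0 Mg Hg/yr.
Box C: F(C→D) = (3647.0 + 609.5) − 1439 = 2817.5 Mg Hg/yr.
Box D: F(D→E) = (2817.5 + 334.7) − 1279 = 1873.2 Mg Hg/yr.
Box E throughput = its input = 1873.2 Mg Hg/yr; τ = 3317 / 1873.2 = 1.771 yr.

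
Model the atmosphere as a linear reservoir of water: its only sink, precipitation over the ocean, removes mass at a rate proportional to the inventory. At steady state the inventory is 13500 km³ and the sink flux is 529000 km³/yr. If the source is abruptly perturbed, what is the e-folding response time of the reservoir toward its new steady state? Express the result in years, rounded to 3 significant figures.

0.0255 yr

For a linear reservoir the response time equals the residence time τ = M/F.
τ = 13500 / 529000 = 0.02552 yr.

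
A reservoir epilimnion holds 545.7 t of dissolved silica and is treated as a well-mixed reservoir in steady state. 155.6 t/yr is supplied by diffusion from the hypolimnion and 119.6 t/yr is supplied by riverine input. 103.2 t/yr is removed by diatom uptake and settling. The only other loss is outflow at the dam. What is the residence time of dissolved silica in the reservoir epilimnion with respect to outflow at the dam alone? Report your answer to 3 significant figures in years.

At steady state ΣF_in = ΣF_out.
ΣF_in = 155.6 + 119.6 = 275.20 t/yr.
Outflow at the dam flux = ΣF_in − (103.2) = 275.20 − 103.2 = 172.0 t/yr.
τ = M / F = 545.7 / 172.0 = 3.173 yr.

3.17 yr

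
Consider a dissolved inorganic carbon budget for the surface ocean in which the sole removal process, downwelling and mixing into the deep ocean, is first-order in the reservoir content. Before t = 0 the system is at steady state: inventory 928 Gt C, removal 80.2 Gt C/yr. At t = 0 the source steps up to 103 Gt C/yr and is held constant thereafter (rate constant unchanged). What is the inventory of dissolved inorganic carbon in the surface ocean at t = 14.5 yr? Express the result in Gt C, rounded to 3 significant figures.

τ = M₀/F₀ = 928/80.2 = 11.57 yr; rate constant k = 1/τ.
New steady state M_∞ = F₁/k = F₁·τ = 103 × 11.57 = 1191.8 Gt C.
M(t) = M_∞ + (M₀ − M_∞)·e^(−t/τ); t/τ = 14.5/11.57 = 1.253, so e^(−t/τ) = 0.2856.
M(t) = 1191.8 − 263.8 × 0.2856 = 1116.5 Gt C.

1120 Gt C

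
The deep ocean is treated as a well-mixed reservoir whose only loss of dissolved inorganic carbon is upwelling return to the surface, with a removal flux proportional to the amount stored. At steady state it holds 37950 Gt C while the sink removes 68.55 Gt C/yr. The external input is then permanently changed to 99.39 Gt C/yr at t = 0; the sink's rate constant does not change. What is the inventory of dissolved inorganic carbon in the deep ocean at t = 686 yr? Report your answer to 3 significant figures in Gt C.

The sink rate constant is k = F₀/M₀ = 68.55/37950 = 0.001806 yr⁻¹.
Solving dM/dt = F₁ − kM with M(0) = M₀ gives M(t) = F₁/k + (M₀ − F₁/k)·e^(−kt).
F₁/k = 99.39/0.001806 = 55023 Gt C; kt = 0.001806 × 686 = 1.239, e^(−kt) = 0.2896.
M(686) = 55023 + (37950 − 55023) × 0.2896 = 55023 − 4945 = 50078 Gt C.

50100 Gt C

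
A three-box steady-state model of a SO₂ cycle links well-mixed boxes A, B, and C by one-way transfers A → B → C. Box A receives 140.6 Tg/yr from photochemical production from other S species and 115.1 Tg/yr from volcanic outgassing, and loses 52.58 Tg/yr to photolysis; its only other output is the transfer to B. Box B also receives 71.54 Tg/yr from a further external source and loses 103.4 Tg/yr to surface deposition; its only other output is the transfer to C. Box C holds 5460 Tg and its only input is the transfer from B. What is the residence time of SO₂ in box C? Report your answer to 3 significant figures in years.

31.9 yr

Box A: F(A→B) = (140.6 + 115.1) − 52.58 = 203.12 Tg/yr.
Box B: F(B→C) = (203.12 + 71.54) − 103.4 = 171.26 Tg/yr.
Box C throughput = its input = 171.26 Tg/yr; τ = 5460 / 171.26 = 31.88 yr.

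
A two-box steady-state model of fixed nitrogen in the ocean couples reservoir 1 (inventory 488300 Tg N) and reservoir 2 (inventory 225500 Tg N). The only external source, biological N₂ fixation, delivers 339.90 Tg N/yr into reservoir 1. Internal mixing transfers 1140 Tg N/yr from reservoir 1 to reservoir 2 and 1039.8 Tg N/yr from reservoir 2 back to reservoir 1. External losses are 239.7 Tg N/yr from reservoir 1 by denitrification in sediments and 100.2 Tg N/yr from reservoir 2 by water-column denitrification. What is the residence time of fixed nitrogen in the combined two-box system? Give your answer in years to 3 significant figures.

Treat the two boxes together as one reservoir: the mixing fluxes between them are internal recycling, so τ = ΣM / Σ(external losses).
M_total = 488300 + 225500 = 713800 Tg N.
ΣF_external_out = 239.7 + 100.2 = 339.90 Tg N/yr.
τ = M_total / ΣF_ext = 713800 / 339.90 = 2100 yr.

2100 yr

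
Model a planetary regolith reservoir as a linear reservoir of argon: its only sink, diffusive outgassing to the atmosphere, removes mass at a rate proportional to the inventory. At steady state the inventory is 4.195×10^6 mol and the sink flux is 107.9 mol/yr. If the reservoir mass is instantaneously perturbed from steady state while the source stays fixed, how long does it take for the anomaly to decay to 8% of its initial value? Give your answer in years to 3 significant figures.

98200 yr

For a linear reservoir the anomaly decays as exp(−t/τ) with τ = M/F = 4.195×10^6/107.9 = 38880 yr.
exp(−t/τ) = 0.08 ⇒ t = −τ ln(0.08) = 38880 × 2.526 = 98200 yr.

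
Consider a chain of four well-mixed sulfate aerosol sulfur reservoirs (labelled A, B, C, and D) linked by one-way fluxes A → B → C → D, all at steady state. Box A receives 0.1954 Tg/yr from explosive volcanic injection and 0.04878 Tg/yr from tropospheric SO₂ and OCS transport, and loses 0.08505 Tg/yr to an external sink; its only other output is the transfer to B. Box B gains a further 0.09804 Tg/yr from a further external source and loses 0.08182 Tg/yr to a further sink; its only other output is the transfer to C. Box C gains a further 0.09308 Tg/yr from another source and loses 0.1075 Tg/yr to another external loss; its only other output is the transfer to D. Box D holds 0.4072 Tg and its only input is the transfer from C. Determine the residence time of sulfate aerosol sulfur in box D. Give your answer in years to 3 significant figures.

Box A: F(A→B) = (0.1954 + 0.04878) − 0.08505 = 0.15913 Tg/yr.
Box B: F(B→C) = (0.15913 + 0.09804) − 0.08182 = 0.17535 Tg/yr.
Box C: F(C→D) = (0.17535 + 0.09308) − 0.1075 = 0.16093 Tg/yr.
Box D throughput = its input = 0.16093 Tg/yr; τ = 0.4072 / 0.16093 = 2.530 yr.

2.53 yr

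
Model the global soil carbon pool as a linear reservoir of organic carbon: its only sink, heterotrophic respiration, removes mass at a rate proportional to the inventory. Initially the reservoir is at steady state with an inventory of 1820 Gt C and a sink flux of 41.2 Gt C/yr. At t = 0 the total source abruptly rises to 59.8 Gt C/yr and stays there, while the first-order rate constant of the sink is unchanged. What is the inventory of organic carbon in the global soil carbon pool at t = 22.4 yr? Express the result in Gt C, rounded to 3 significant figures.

2150 Gt C

τ = M₀/F₀ = 1820/41.2 = 44.17 yr; rate constant k = 1/τ.
New steady state M_∞ = F₁/k = F₁·τ = 59.8 × 44.17 = 2641.7 Gt C.
M(t) = M_∞ + (M₀ − M_∞)·e^(−t/τ); t/τ = 22.4/44.17 = 0.5071, so e^(−t/τ) = 0.6023.
M(t) = 2641.7 − 821.7 × 0.6023 = 2146.8 Gt C.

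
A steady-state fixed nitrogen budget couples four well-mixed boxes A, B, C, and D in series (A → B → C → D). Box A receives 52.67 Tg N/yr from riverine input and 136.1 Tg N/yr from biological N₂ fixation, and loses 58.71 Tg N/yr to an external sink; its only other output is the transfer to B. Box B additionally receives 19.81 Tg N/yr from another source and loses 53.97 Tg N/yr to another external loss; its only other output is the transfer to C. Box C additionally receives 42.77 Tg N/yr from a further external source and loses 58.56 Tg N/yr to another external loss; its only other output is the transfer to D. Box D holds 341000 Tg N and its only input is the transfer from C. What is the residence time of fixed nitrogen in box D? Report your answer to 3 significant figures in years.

Box A: F(A→B) = (52.67 + 136.1) − 58.71 = 130.06 Tg N/yr.
Box B: F(B→C) = (130.06 + 19.81) − 53.97 = 95.900 Tg N/yr.
Box C: F(C→D) = (95.900 + 42.77) − 58.56 = 80.110 Tg N/yr.
Box D throughput = its input = 80.110 Tg N/yr; τ = 341000 / 80.110 = 4257 yr.

4260 yr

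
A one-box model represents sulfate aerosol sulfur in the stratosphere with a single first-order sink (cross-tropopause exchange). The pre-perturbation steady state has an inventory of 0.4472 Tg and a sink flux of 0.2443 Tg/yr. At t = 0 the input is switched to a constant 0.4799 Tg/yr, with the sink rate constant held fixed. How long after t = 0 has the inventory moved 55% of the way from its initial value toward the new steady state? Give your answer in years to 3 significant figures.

1.46 yr

τ = M₀/F₀ = 0.4472/0.2443 = 1.831 yr.
The remaining gap fraction is e^(−t/τ); 55% covered ⇒ e^(−t/τ) = 0.450.
t = −τ ln(0.450) = 1.831 × 0.7985 = 1.462 yr.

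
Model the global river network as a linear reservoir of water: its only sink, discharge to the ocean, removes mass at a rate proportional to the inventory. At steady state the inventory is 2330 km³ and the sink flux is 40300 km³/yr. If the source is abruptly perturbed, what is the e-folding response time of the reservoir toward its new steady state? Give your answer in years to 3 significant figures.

For a linear reservoir the response time equals the residence time τ = M/F.
τ = 2330 / 40300 = 0.05782 yr.

0.0578 yr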